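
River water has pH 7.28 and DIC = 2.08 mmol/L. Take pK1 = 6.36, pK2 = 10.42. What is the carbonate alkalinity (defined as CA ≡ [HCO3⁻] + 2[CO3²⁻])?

CA = [HCO3⁻] + 2[CO3²⁻] = (α₁ + 2α₂)·DIC
At pH 7.28: [H⁺]/K1 = 10^-0.92 = 0.12023, K2/[H⁺] = 10^-3.14 = 0.00072444
α₁ = 1/(1 + 0.12023 + 0.00072444) = 1/1.1210 = 0.8921; α₂ = α₁·K2/[H⁺] = 0.0006463
α₁ + 2α₂ = 0.8934
CA = 0.8934 × 2.08 = 1.86 mmol/L

CA = 1.86 mmol/L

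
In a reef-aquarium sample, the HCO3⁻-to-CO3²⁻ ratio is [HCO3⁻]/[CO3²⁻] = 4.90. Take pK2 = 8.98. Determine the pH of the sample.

From K2 = [H⁺][CO3²⁻]/[HCO3⁻]:  pH = pK2 − log₁₀([HCO3⁻]/[CO3²⁻])
log₁₀(4.90) = +0.690
pH = 8.98 − (+0.690) = 8.29

pH = 8.29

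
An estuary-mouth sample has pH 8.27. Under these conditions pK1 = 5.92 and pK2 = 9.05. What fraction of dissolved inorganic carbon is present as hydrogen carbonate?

α₁ = 1 / (1 + [H⁺]/K1 + K2/[H⁺]) = 1 / (1 + 10^-2.35 + 10^-0.78)
   = 1 / (1 + 0.0044668 + 0.16596) = 1/1.1704 = 0.8544

α₁ = 0.854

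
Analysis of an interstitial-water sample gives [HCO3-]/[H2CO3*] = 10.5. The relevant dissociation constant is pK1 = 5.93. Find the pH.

pH = 6.95

From K1 = [H⁺][HCO3-]/[H2CO3*]:  pH = pK1 + log₁₀([HCO3-]/[H2CO3*])
log₁₀(10.5) = +1.021
pH = 5.93 + (+1.021) = 6.95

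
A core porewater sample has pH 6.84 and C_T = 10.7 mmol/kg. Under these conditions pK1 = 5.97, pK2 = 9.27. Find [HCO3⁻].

[HCO3⁻] = 9.40 mmol/kg

α₁ = 1 / (1 + [H⁺]/K1 + K2/[H⁺]) = 1 / (1 + 10^-0.87 + 10^-2.43)
   = 1 / (1 + 0.13490 + 0.0037154) = 1/1.1386 = 0.8783
[HCO3⁻] = α₁ × DIC = 0.8783 × 10.7 = 9.40 mmol/kg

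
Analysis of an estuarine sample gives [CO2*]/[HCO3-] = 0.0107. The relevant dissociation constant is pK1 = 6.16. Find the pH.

From K1 = [H⁺][HCO3-]/[CO2*]:  pH = pK1 − log₁₀([CO2*]/[HCO3-])
log₁₀(0.0107) = -1.971
pH = 6.16 − (-1.971) = 8.13

pH = 8.13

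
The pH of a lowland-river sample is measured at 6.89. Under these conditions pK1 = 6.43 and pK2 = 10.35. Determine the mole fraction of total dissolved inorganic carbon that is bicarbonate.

α₁ = 0.742

α₁ = 1 / (1 + [H⁺]/K1 + K2/[H⁺]) = 1 / (1 + 10^-0.46 + 10^-3.46)
   = 1 / (1 + 0.34674 + 0.00034674) = 1/1.3471 = 0.7423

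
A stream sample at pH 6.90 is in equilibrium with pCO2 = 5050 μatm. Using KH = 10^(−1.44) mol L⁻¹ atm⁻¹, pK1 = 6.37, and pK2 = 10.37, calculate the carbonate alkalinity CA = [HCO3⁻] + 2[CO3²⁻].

CA = 0.622 mmol/L

[CO2*] = KH · pCO2 = 10^(−1.44) × 5050×10^-6 = 1.834×10^-4 mol/L
α₀ = 1/(1 + K1/[H⁺] + K1K2/[H⁺]²) = 1/(1 + 10^+0.53 + 10^-2.94) = 0.2278
DIC = [CO2*]/α₀ = 1.834×10^-4 / 0.2278 = 0.8049 mmol/L
CA = (α₁ + 2α₂)·DIC = (0.7719 + 2×0.0002616) × 0.8049 = 0.622 mmol/L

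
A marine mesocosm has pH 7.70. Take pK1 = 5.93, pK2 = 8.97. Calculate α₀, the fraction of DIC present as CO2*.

α₀ = 1 / (1 + K1/[H⁺] + K1K2/[H⁺]²) = 1 / (1 + 10^+1.77 + 10^+0.50)
   = 1 / (1 + 58.884 + 3.1623) = 1/63.047 = 0.01586

α₀ = 0.0159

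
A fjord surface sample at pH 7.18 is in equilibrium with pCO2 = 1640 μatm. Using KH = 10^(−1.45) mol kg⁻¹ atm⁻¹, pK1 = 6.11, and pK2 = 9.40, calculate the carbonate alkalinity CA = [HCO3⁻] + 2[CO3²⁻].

[CO2*] = KH · pCO2 = 10^(−1.45) × 1640×10^-6 = 5.819×10^-5 mol/kg
α₀ = 1/(1 + K1/[H⁺] + K1K2/[H⁺]²) = 1/(1 + 10^+1.07 + 10^-1.15) = 0.07800
DIC = [CO2*]/α₀ = 5.819×10^-5 / 0.07800 = 0.7460 mmol/kg
CA = (α₁ + 2α₂)·DIC = (0.9165 + 2×0.005522) × 0.7460 = 0.692 mmol/kg

CA = 0.692 mmol/kg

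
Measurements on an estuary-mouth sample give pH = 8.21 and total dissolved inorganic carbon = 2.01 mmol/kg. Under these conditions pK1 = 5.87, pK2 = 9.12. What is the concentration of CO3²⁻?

[CO3²⁻] = 0.219 mmol/kg

α₂ = 1 / (1 + [H⁺]/K2 + [H⁺]²/(K1K2)) = 1 / (1 + 10^+0.91 + 10^-1.43)
   = 1 / (1 + 8.1283 + 0.037154) = 1/9.1655 = 0.1091
[CO3²⁻] = α₂ × DIC = 0.1091 × 2.01 = 0.219 mmol/kg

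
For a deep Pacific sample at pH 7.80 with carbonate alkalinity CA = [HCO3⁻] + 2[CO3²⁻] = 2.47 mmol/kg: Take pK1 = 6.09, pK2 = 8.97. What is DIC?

CA = [HCO3⁻] + 2[CO3²⁻] = (α₁ + 2α₂)·DIC
At pH 7.80: [H⁺]/K1 = 10^-1.71 = 0.019498, K2/[H⁺] = 10^-1.17 = 0.067608
α₁ = 1/(1 + 0.019498 + 0.067608) = 1/1.0871 = 0.9199; α₂ = α₁·K2/[H⁺] = 0.06219
α₁ + 2α₂ = 1.0443
DIC = CA / (α₁ + 2α₂) = 2.47 / 1.0443 = 2.37 mmol/kg

DIC = 2.37 mmol/kg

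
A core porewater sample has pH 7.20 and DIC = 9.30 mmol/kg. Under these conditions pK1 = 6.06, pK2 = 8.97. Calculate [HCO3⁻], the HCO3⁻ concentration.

α₁ = 1 / (1 + [H⁺]/K1 + K2/[H⁺]) = 1 / (1 + 10^-1.14 + 10^-1.77)
   = 1 / (1 + 0.072444 + 0.016982) = 1/1.0894 = 0.9179
[HCO3⁻] = α₁ × DIC = 0.9179 × 9.30 = 8.54 mmol/kg

[HCO3⁻] = 8.54 mmol/kg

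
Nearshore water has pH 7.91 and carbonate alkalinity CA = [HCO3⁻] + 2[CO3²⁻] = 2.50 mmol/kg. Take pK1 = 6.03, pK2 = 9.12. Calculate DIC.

CA = [HCO3⁻] + 2[CO3²⁻] = (α₁ + 2α₂)·DIC
At pH 7.91: [H⁺]/K1 = 10^-1.88 = 0.013183, K2/[H⁺] = 10^-1.21 = 0.061660
α₁ = 1/(1 + 0.013183 + 0.061660) = 1/1.0748 = 0.9304; α₂ = α₁·K2/[H⁺] = 0.05737
α₁ + 2α₂ = 1.0451
DIC = CA / (α₁ + 2α₂) = 2.50 / 1.0451 = 2.39 mmol/kg

DIC = 2.39 mmol/kg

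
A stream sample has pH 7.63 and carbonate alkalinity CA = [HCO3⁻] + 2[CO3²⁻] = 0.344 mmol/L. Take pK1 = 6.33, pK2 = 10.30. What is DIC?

DIC = 0.360 mmol/L

CA = [HCO3⁻] + 2[CO3²⁻] = (α₁ + 2α₂)·DIC
At pH 7.63: [H⁺]/K1 = 10^-1.30 = 0.050119, K2/[H⁺] = 10^-2.67 = 0.0021380
α₁ = 1/(1 + 0.050119 + 0.0021380) = 1/1.0523 = 0.9503; α₂ = α₁·K2/[H⁺] = 0.002032
α₁ + 2α₂ = 0.9544
DIC = CA / (α₁ + 2α₂) = 0.344 / 0.9544 = 0.360 mmol/L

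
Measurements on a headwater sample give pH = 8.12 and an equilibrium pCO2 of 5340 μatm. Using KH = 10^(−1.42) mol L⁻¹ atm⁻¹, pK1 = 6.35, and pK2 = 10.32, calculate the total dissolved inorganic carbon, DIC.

[CO2*] = KH · pCO2 = 10^(−1.42) × 5340×10^-6 = 2.030×10^-4 mol/L
α₀ = 1/(1 + K1/[H⁺] + K1K2/[H⁺]²) = 1/(1 + 10^+1.77 + 10^-0.43) = 0.01660
DIC = [CO2*]/α₀ = 2.030×10^-4 / 0.01660 = 12.2 mmol/L

DIC = 12.2 mmol/L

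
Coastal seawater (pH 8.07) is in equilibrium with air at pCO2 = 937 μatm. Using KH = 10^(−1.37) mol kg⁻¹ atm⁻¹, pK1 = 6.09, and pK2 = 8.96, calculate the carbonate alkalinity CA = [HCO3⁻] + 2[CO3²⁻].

[CO2*] = KH · pCO2 = 10^(−1.37) × 937×10^-6 = 3.997×10^-5 mol/kg
α₀ = 1/(1 + K1/[H⁺] + K1K2/[H⁺]²) = 1/(1 + 10^+1.98 + 10^+1.09) = 0.009191
DIC = [CO2*]/α₀ = 3.997×10^-5 / 0.009191 = 4.349 mmol/kg
CA = (α₁ + 2α₂)·DIC = (0.8777 + 2×0.1131) × 4.349 = 4.80 mmol/kg

CA = 4.80 mmol/kg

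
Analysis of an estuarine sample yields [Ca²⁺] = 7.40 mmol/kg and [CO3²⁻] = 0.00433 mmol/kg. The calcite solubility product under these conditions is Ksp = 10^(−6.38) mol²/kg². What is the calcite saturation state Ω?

Ω = 0.0769

Ksp = 10^(−6.38) = 4.169×10^-7
Ω = [Ca²⁺][CO3²⁻]/Ksp = (7.40×10^-3)(0.00433×10^-3) / 4.169×10^-7 = 0.0769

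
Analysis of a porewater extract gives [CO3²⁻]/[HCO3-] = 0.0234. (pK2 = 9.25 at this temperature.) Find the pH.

pH = 7.62

From K2 = [H⁺][CO3²⁻]/[HCO3-]:  pH = pK2 + log₁₀([CO3²⁻]/[HCO3-])
log₁₀(0.0234) = -1.631
pH = 9.25 + (-1.631) = 7.62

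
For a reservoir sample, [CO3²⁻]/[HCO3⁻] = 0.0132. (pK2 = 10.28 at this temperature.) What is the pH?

pH = 8.40

From K2 = [H⁺][CO3²⁻]/[HCO3⁻]:  pH = pK2 + log₁₀([CO3²⁻]/[HCO3⁻])
log₁₀(0.0132) = -1.879
pH = 10.28 + (-1.879) = 8.40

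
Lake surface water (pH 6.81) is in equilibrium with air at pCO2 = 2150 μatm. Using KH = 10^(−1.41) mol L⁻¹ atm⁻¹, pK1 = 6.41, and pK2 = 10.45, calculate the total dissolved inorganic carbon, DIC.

[CO2*] = KH · pCO2 = 10^(−1.41) × 2150×10^-6 = 8.364×10^-5 mol/L
α₀ = 1/(1 + K1/[H⁺] + K1K2/[H⁺]²) = 1/(1 + 10^+0.40 + 10^-3.24) = 0.2847
DIC = [CO2*]/α₀ = 8.364×10^-5 / 0.2847 = 0.294 mmol/L

DIC = 0.294 mmol/L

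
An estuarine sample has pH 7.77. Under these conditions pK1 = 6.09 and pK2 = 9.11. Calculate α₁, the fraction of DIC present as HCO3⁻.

α₁ = 1 / (1 + [H⁺]/K1 + K2/[H⁺]) = 1 / (1 + 10^-1.68 + 10^-1.34)
   = 1 / (1 + 0.020893 + 0.045709) = 1/1.0666 = 0.9376

α₁ = 0.938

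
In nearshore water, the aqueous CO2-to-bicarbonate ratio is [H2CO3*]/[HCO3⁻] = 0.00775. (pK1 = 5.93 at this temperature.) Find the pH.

pH = 8.04

From K1 = [H⁺][HCO3⁻]/[H2CO3*]:  pH = pK1 − log₁₀([H2CO3*]/[HCO3⁻])
log₁₀(0.00775) = -2.111
pH = 5.93 − (-2.111) = 8.04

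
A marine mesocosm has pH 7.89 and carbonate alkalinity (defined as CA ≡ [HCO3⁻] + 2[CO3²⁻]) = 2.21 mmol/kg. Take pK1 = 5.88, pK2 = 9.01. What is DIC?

DIC = 2.08 mmol/kg

CA = [HCO3⁻] + 2[CO3²⁻] = (α₁ + 2α₂)·DIC
At pH 7.89: [H⁺]/K1 = 10^-2.01 = 0.0097724, K2/[H⁺] = 10^-1.12 = 0.075858
α₁ = 1/(1 + 0.0097724 + 0.075858) = 1/1.0856 = 0.9211; α₂ = α₁·K2/[H⁺] = 0.06987
α₁ + 2α₂ = 1.0609
DIC = CA / (α₁ + 2α₂) = 2.21 / 1.0609 = 2.08 mmol/kg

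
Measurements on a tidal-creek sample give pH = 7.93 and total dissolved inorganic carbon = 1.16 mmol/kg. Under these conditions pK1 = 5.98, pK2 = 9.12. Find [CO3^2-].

α₂ = 1 / (1 + [H⁺]/K2 + [H⁺]²/(K1K2)) = 1 / (1 + 10^+1.19 + 10^-0.76)
   = 1 / (1 + 15.488 + 0.17378) = 1/16.662 = 0.06002
[CO3²⁻] = α₂ × DIC = 0.06002 × 1.16 = 0.0696 mmol/kg

[CO3²⁻] = 0.0696 mmol/kg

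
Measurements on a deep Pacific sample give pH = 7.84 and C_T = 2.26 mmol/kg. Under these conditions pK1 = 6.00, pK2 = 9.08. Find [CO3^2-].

α₂ = 1 / (1 + [H⁺]/K2 + [H⁺]²/(K1K2)) = 1 / (1 + 10^+1.24 + 10^-0.60)
   = 1 / (1 + 17.378 + 0.25119) = 1/18.629 = 0.05368
[CO3²⁻] = α₂ × DIC = 0.05368 × 2.26 = 0.121 mmol/kg

[CO3²⁻] = 0.121 mmol/kg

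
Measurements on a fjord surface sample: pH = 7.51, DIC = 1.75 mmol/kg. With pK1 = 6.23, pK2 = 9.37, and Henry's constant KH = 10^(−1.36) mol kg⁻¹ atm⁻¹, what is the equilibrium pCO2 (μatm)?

α₀ = 1 / (1 + K1/[H⁺] + K1K2/[H⁺]²) = 1 / (1 + 10^+1.28 + 10^-0.58)
   = 1 / (1 + 19.055 + 0.26303) = 1/20.318 = 0.04922
[CO2*] = α₀ × DIC = 0.04922 × 1.75 = 0.08613 mmol/kg
pCO2 = [CO2*]/KH = 8.613×10^-5 / 4.365×10^-2 = 1970 μatm

pCO2 = 1970 μatm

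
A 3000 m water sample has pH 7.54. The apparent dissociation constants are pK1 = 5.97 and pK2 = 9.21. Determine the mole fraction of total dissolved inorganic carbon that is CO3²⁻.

α₂ = 0.0204

α₂ = 1 / (1 + [H⁺]/K2 + [H⁺]²/(K1K2)) = 1 / (1 + 10^+1.67 + 10^+0.10)
   = 1 / (1 + 46.774 + 1.2589) = 1/49.032 = 0.02039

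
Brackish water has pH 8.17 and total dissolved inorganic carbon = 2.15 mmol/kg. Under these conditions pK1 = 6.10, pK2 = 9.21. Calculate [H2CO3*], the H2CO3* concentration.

α₀ = 1 / (1 + K1/[H⁺] + K1K2/[H⁺]²) = 1 / (1 + 10^+2.07 + 10^+1.03)
   = 1 / (1 + 117.49 + 10.715) = 1/129.20 = 0.007740
[CO2*] = α₀ × DIC = 0.007740 × 2.15 = 0.0166 mmol/kg = 16.6 μmol/kg

[CO2*] = 16.6 μmol/kg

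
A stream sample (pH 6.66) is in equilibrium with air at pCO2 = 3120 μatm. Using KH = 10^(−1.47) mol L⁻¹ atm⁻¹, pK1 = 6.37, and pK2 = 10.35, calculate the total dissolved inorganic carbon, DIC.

[CO2*] = KH · pCO2 = 10^(−1.47) × 3120×10^-6 = 1.057×10^-4 mol/L
α₀ = 1/(1 + K1/[H⁺] + K1K2/[H⁺]²) = 1/(1 + 10^+0.29 + 10^-3.40) = 0.3390
DIC = [CO2*]/α₀ = 1.057×10^-4 / 0.3390 = 0.312 mmol/L

DIC = 0.312 mmol/L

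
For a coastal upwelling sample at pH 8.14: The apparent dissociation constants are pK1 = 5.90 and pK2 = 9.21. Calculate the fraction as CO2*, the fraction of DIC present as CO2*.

α₀ = 1 / (1 + K1/[H⁺] + K1K2/[H⁺]²) = 1 / (1 + 10^+2.24 + 10^+1.17)
   = 1 / (1 + 173.78 + 14.791) = 1/189.57 = 0.005275

α₀ = 0.00528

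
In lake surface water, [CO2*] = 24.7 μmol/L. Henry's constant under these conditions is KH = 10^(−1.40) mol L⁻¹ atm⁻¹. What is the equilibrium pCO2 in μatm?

pCO2 = 620 μatm

KH = 10^(−1.40) = 3.981×10^-2 mol L⁻¹ atm⁻¹
pCO2 = [CO2*]/KH = 24.7×10^-6 / 3.981×10^-2 = 6.20×10^-4 atm = 620 μatm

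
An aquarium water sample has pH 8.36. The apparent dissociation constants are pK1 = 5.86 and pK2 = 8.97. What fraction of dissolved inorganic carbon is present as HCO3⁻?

α₁ = 0.801

α₁ = 1 / (1 + [H⁺]/K1 + K2/[H⁺]) = 1 / (1 + 10^-2.50 + 10^-0.61)
   = 1 / (1 + 0.0031623 + 0.24547) = 1/1.2486 = 0.8009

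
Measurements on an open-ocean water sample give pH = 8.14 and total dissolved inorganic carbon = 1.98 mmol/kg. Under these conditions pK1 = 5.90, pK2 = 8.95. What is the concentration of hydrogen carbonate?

α₁ = 1 / (1 + [H⁺]/K1 + K2/[H⁺]) = 1 / (1 + 10^-2.24 + 10^-0.81)
   = 1 / (1 + 0.0057544 + 0.15488) = 1/1.1606 = 0.8616
[HCO3⁻] = α₁ × DIC = 0.8616 × 1.98 = 1.71 mmol/kg

[HCO3⁻] = 1.71 mmol/kg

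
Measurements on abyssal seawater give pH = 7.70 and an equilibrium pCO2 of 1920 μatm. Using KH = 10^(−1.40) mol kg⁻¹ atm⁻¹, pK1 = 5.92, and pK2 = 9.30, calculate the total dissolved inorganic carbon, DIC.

DIC = 4.80 mmol/kg

[CO2*] = KH · pCO2 = 10^(−1.40) × 1920×10^-6 = 7.644×10^-5 mol/kg
α₀ = 1/(1 + K1/[H⁺] + K1K2/[H⁺]²) = 1/(1 + 10^+1.78 + 10^+0.18) = 0.01593
DIC = [CO2*]/α₀ = 7.644×10^-5 / 0.01593 = 4.80 mmol/kg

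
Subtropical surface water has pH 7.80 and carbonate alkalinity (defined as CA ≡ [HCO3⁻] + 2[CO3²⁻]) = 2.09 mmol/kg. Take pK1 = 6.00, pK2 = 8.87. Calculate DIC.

CA = [HCO3⁻] + 2[CO3²⁻] = (α₁ + 2α₂)·DIC
At pH 7.80: [H⁺]/K1 = 10^-1.80 = 0.015849, K2/[H⁺] = 10^-1.07 = 0.085114
α₁ = 1/(1 + 0.015849 + 0.085114) = 1/1.1010 = 0.9083; α₂ = α₁·K2/[H⁺] = 0.07731
α₁ + 2α₂ = 1.0629
DIC = CA / (α₁ + 2α₂) = 2.09 / 1.0629 = 1.97 mmol/kg

DIC = 1.97 mmol/kg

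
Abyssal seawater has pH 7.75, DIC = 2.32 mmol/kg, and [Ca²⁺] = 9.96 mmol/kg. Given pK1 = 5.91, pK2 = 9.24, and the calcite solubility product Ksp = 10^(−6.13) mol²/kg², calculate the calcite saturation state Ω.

Ω = 0.964

α₂ = 1 / (1 + [H⁺]/K2 + [H⁺]²/(K1K2)) = 1 / (1 + 10^+1.49 + 10^-0.35)
   = 1 / (1 + 30.903 + 0.44668) = 1/32.350 = 0.03091
[CO3²⁻] = α₂ × DIC = 0.03091 × 2.32 = 0.07172 mmol/kg
Ksp = 10^(−6.13) = 7.413×10^-7
Ω = [Ca²⁺][CO3²⁻]/Ksp = (9.96×10^-3)(7.172×10^-5) / 7.413×10^-7 = 0.964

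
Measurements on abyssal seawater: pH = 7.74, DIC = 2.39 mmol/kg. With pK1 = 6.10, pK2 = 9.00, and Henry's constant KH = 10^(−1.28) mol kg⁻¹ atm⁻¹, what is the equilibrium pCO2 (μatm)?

pCO2 = 968 μatm

α₀ = 1 / (1 + K1/[H⁺] + K1K2/[H⁺]²) = 1 / (1 + 10^+1.64 + 10^+0.38)
   = 1 / (1 + 43.652 + 2.3988) = 1/47.050 = 0.02125
[CO2*] = α₀ × DIC = 0.02125 × 2.39 = 0.05080 mmol/kg
pCO2 = [CO2*]/KH = 5.080×10^-5 / 5.248×10^-2 = 968 μatm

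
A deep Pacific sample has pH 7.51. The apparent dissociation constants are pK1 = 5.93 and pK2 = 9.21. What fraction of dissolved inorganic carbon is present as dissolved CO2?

α₀ = 1 / (1 + K1/[H⁺] + K1K2/[H⁺]²) = 1 / (1 + 10^+1.58 + 10^-0.12)
   = 1 / (1 + 38.019 + 0.75858) = 1/39.778 = 0.02514

α₀ = 0.0251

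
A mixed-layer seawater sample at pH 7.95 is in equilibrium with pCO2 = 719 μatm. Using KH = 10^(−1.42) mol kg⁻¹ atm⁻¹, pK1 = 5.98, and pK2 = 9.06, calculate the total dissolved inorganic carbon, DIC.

DIC = 2.78 mmol/kg

[CO2*] = KH · pCO2 = 10^(−1.42) × 719×10^-6 = 2.734×10^-5 mol/kg
α₀ = 1/(1 + K1/[H⁺] + K1K2/[H⁺]²) = 1/(1 + 10^+1.97 + 10^+0.86) = 0.009845
DIC = [CO2*]/α₀ = 2.734×10^-5 / 0.009845 = 2.78 mmol/kg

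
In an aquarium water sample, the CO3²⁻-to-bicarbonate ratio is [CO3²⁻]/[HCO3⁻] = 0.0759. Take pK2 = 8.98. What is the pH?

pH = 7.86

From K2 = [H⁺][CO3²⁻]/[HCO3⁻]:  pH = pK2 + log₁₀([CO3²⁻]/[HCO3⁻])
log₁₀(0.0759) = -1.120
pH = 8.98 + (-1.120) = 7.86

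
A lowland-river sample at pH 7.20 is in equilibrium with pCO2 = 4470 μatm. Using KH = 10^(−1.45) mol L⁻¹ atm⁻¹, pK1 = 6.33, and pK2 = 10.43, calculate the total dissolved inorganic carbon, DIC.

DIC = 1.34 mmol/L

[CO2*] = KH · pCO2 = 10^(−1.45) × 4470×10^-6 = 1.586×10^-4 mol/L
α₀ = 1/(1 + K1/[H⁺] + K1K2/[H⁺]²) = 1/(1 + 10^+0.87 + 10^-2.36) = 0.1188
DIC = [CO2*]/α₀ = 1.586×10^-4 / 0.1188 = 1.34 mmol/L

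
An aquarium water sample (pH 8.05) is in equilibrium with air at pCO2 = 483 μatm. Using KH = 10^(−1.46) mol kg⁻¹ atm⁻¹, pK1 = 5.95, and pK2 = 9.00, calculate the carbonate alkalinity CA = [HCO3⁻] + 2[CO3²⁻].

CA = 2.58 mmol/kg

[CO2*] = KH · pCO2 = 10^(−1.46) × 483×10^-6 = 1.675×10^-5 mol/kg
α₀ = 1/(1 + K1/[H⁺] + K1K2/[H⁺]²) = 1/(1 + 10^+2.10 + 10^+1.15) = 0.007091
DIC = [CO2*]/α₀ = 1.675×10^-5 / 0.007091 = 2.362 mmol/kg
CA = (α₁ + 2α₂)·DIC = (0.8927 + 2×0.1002) × 2.362 = 2.58 mmol/kg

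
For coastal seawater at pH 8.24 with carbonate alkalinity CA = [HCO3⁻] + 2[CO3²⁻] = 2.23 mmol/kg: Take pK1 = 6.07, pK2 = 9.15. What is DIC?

CA = [HCO3⁻] + 2[CO3²⁻] = (α₁ + 2α₂)·DIC
At pH 8.24: [H⁺]/K1 = 10^-2.17 = 0.0067608, K2/[H⁺] = 10^-0.91 = 0.12303
α₁ = 1/(1 + 0.0067608 + 0.12303) = 1/1.1298 = 0.8851; α₂ = α₁·K2/[H⁺] = 0.1089
α₁ + 2α₂ = 1.1029
DIC = CA / (α₁ + 2α₂) = 2.23 / 1.1029 = 2.02 mmol/kg

DIC = 2.02 mmol/kg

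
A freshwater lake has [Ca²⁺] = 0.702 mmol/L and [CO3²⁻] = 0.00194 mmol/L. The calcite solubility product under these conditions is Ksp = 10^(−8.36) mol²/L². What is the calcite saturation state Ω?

Ksp = 10^(−8.36) = 4.365×10^-9
Ω = [Ca²⁺][CO3²⁻]/Ksp = (0.702×10^-3)(0.00194×10^-3) / 4.365×10^-9 = 0.312

Ω = 0.312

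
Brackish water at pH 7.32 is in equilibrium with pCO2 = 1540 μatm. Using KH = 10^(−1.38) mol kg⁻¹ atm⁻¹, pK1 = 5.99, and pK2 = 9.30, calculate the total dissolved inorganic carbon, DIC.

[CO2*] = KH · pCO2 = 10^(−1.38) × 1540×10^-6 = 6.420×10^-5 mol/kg
α₀ = 1/(1 + K1/[H⁺] + K1K2/[H⁺]²) = 1/(1 + 10^+1.33 + 10^-0.65) = 0.04424
DIC = [CO2*]/α₀ = 6.420×10^-5 / 0.04424 = 1.45 mmol/kg

DIC = 1.45 mmol/kg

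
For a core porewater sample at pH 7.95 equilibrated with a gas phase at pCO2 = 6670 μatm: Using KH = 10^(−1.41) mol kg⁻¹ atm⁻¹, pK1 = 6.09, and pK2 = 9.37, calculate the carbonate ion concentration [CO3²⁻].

[CO3²⁻] = 0.715 mmol/kg

[CO2*] = KH · pCO2 = 10^(−1.41) × 6670×10^-6 = 2.595×10^-4 mol/kg
α₀ = 1/(1 + K1/[H⁺] + K1K2/[H⁺]²) = 1/(1 + 10^+1.86 + 10^+0.44) = 0.01312
DIC = [CO2*]/α₀ = 2.595×10^-4 / 0.01312 = 19.77 mmol/kg
[CO3²⁻] = α₂·DIC; α₂ = 0.03615, so [CO3²⁻] = 0.03615 × 19.77 = 0.715 mmol/kg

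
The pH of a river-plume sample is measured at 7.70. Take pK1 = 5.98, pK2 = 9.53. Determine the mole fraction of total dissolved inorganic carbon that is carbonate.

α₂ = 0.0143

α₂ = 1 / (1 + [H⁺]/K2 + [H⁺]²/(K1K2)) = 1 / (1 + 10^+1.83 + 10^+0.11)
   = 1 / (1 + 67.608 + 1.2882) = 1/69.897 = 0.01431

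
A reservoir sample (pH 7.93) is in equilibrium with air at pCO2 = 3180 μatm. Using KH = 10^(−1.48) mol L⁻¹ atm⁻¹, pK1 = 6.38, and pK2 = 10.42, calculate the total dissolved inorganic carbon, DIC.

[CO2*] = KH · pCO2 = 10^(−1.48) × 3180×10^-6 = 1.053×10^-4 mol/L
α₀ = 1/(1 + K1/[H⁺] + K1K2/[H⁺]²) = 1/(1 + 10^+1.55 + 10^-0.94) = 0.02733
DIC = [CO2*]/α₀ = 1.053×10^-4 / 0.02733 = 3.85 mmol/L

DIC = 3.85 mmol/L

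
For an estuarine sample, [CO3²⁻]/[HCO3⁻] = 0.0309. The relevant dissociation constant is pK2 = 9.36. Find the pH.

pH = 7.85

From K2 = [H⁺][CO3²⁻]/[HCO3⁻]:  pH = pK2 + log₁₀([CO3²⁻]/[HCO3⁻])
log₁₀(0.0309) = -1.510
pH = 9.36 + (-1.510) = 7.85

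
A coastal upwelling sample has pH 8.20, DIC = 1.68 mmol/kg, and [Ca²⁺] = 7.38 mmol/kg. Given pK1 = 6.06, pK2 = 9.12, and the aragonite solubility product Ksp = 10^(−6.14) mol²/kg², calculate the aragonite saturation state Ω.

α₂ = 1 / (1 + [H⁺]/K2 + [H⁺]²/(K1K2)) = 1 / (1 + 10^+0.92 + 10^-1.22)
   = 1 / (1 + 8.3176 + 0.060256) = 1/9.3779 = 0.1066
[CO3²⁻] = α₂ × DIC = 0.1066 × 1.68 = 0.1791 mmol/kg
Ksp = 10^(−6.14) = 7.244×10^-7
Ω = [Ca²⁺][CO3²⁻]/Ksp = (7.38×10^-3)(1.791×10^-4) / 7.244×10^-7 = 1.82

Ω = 1.82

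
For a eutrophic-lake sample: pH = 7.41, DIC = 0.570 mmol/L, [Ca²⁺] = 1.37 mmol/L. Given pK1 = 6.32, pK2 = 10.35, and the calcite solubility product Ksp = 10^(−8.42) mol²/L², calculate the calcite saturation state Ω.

α₂ = 1 / (1 + [H⁺]/K2 + [H⁺]²/(K1K2)) = 1 / (1 + 10^+2.94 + 10^+1.85)
   = 1 / (1 + 870.96 + 70.795) = 1/942.76 = 0.001061
[CO3²⁻] = α₂ × DIC = 0.001061 × 0.570 = 0.0006046 mmol/L = 0.6046 μmol/L
Ksp = 10^(−8.42) = 3.802×10^-9
Ω = [Ca²⁺][CO3²⁻]/Ksp = (1.37×10^-3)(6.046×10^-7) / 3.802×10^-9 = 0.218

Ω = 0.218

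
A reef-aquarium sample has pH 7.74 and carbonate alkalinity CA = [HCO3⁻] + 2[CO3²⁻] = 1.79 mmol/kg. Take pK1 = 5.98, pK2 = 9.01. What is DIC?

CA = [HCO3⁻] + 2[CO3²⁻] = (α₁ + 2α₂)·DIC
At pH 7.74: [H⁺]/K1 = 10^-1.76 = 0.017378, K2/[H⁺] = 10^-1.27 = 0.053703
α₁ = 1/(1 + 0.017378 + 0.053703) = 1/1.0711 = 0.9336; α₂ = α₁·K2/[H⁺] = 0.05014
α₁ + 2α₂ = 1.0339
DIC = CA / (α₁ + 2α₂) = 1.79 / 1.0339 = 1.73 mmol/kg

DIC = 1.73 mmol/kg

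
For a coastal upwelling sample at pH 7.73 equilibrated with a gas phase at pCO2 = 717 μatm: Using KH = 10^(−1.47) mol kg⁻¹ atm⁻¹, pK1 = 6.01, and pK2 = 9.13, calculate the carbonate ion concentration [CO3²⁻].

[CO3²⁻] = 0.0508 mmol/kg

[CO2*] = KH · pCO2 = 10^(−1.47) × 717×10^-6 = 2.430×10^-5 mol/kg
α₀ = 1/(1 + K1/[H⁺] + K1K2/[H⁺]²) = 1/(1 + 10^+1.72 + 10^+0.32) = 0.01800
DIC = [CO2*]/α₀ = 2.430×10^-5 / 0.01800 = 1.350 mmol/kg
[CO3²⁻] = α₂·DIC; α₂ = 0.03760, so [CO3²⁻] = 0.03760 × 1.350 = 0.0508 mmol/kg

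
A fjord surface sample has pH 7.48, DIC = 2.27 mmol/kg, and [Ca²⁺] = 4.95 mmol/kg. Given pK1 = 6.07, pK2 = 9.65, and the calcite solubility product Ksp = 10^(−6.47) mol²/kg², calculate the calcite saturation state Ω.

α₂ = 1 / (1 + [H⁺]/K2 + [H⁺]²/(K1K2)) = 1 / (1 + 10^+2.17 + 10^+0.76)
   = 1 / (1 + 147.91 + 5.7544) = 1/154.67 = 0.006466
[CO3²⁻] = α₂ × DIC = 0.006466 × 2.27 = 0.01468 mmol/kg = 14.68 μmol/kg
Ksp = 10^(−6.47) = 3.388×10^-7
Ω = [Ca²⁺][CO3²⁻]/Ksp = (4.95×10^-3)(1.468×10^-5) / 3.388×10^-7 = 0.214

Ω = 0.214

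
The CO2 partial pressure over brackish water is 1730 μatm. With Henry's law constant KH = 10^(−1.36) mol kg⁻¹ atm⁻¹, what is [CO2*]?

KH = 10^(−1.36) = 4.365×10^-2 mol kg⁻¹ atm⁻¹
[CO2*] = KH · pCO2 = 4.365×10^-2 × 1730×10^-6 atm = 7.55×10^-5 mol/kg

[CO2*] = 75.5 μmol/kg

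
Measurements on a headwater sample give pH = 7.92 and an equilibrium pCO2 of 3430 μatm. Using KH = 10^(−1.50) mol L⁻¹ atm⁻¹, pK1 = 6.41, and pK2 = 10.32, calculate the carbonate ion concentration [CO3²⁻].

[CO3²⁻] = 14.0 μmol/L

[CO2*] = KH · pCO2 = 10^(−1.50) × 3430×10^-6 = 1.085×10^-4 mol/L
α₀ = 1/(1 + K1/[H⁺] + K1K2/[H⁺]²) = 1/(1 + 10^+1.51 + 10^-0.89) = 0.02986
DIC = [CO2*]/α₀ = 1.085×10^-4 / 0.02986 = 3.632 mmol/L
[CO3²⁻] = α₂·DIC; α₂ = 0.003847, so [CO3²⁻] = 0.003847 × 3.632 = 0.0140 mmol/L = 14.0 μmol/L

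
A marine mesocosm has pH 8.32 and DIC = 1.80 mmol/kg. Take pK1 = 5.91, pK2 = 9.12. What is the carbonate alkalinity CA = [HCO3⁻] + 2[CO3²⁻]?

CA = 2.04 mmol/kg

CA = [HCO3⁻] + 2[CO3²⁻] = (α₁ + 2α₂)·DIC
At pH 8.32: [H⁺]/K1 = 10^-2.41 = 0.0038905, K2/[H⁺] = 10^-0.80 = 0.15849
α₁ = 1/(1 + 0.0038905 + 0.15849) = 1/1.1624 = 0.8603; α₂ = α₁·K2/[H⁺] = 0.1363
α₁ + 2α₂ = 1.1330
CA = 1.1330 × 1.80 = 2.04 mmol/kg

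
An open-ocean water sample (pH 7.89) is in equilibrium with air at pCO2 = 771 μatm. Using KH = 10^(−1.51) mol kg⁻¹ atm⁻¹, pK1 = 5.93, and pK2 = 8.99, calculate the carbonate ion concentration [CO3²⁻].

[CO2*] = KH · pCO2 = 10^(−1.51) × 771×10^-6 = 2.383×10^-5 mol/kg
α₀ = 1/(1 + K1/[H⁺] + K1K2/[H⁺]²) = 1/(1 + 10^+1.96 + 10^+0.86) = 0.01006
DIC = [CO2*]/α₀ = 2.383×10^-5 / 0.01006 = 2.369 mmol/kg
[CO3²⁻] = α₂·DIC; α₂ = 0.07285, so [CO3²⁻] = 0.07285 × 2.369 = 0.173 mmol/kg

[CO3²⁻] = 0.173 mmol/kg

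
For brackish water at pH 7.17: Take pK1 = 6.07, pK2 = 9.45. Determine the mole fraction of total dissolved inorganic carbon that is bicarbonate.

α₁ = 0.922

α₁ = 1 / (1 + [H⁺]/K1 + K2/[H⁺]) = 1 / (1 + 10^-1.10 + 10^-2.28)
   = 1 / (1 + 0.079433 + 0.0052481) = 1/1.0847 = 0.9219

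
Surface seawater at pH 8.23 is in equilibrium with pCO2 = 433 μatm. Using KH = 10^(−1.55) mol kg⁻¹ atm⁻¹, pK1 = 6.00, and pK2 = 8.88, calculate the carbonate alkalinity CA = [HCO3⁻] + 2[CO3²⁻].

CA = 3.00 mmol/kg

[CO2*] = KH · pCO2 = 10^(−1.55) × 433×10^-6 = 1.220×10^-5 mol/kg
α₀ = 1/(1 + K1/[H⁺] + K1K2/[H⁺]²) = 1/(1 + 10^+2.23 + 10^+1.58) = 0.004788
DIC = [CO2*]/α₀ = 1.220×10^-5 / 0.004788 = 2.549 mmol/kg
CA = (α₁ + 2α₂)·DIC = (0.8132 + 2×0.1820) × 2.549 = 3.00 mmol/kg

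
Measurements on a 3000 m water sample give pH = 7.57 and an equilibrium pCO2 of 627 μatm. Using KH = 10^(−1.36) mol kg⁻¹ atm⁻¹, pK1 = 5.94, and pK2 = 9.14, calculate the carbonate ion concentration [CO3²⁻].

[CO3²⁻] = 0.0314 mmol/kg

[CO2*] = KH · pCO2 = 10^(−1.36) × 627×10^-6 = 2.737×10^-5 mol/kg
α₀ = 1/(1 + K1/[H⁺] + K1K2/[H⁺]²) = 1/(1 + 10^+1.63 + 10^+0.06) = 0.02232
DIC = [CO2*]/α₀ = 2.737×10^-5 / 0.02232 = 1.226 mmol/kg
[CO3²⁻] = α₂·DIC; α₂ = 0.02562, so [CO3²⁻] = 0.02562 × 1.226 = 0.0314 mmol/kg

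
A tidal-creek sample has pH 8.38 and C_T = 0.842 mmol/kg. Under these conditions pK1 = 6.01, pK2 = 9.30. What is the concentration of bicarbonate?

α₁ = 1 / (1 + [H⁺]/K1 + K2/[H⁺]) = 1 / (1 + 10^-2.37 + 10^-0.92)
   = 1 / (1 + 0.0042658 + 0.12023) = 1/1.1245 = 0.8893
[HCO3⁻] = α₁ × DIC = 0.8893 × 0.842 = 0.749 mmol/kg

[HCO3⁻] = 0.749 mmol/kg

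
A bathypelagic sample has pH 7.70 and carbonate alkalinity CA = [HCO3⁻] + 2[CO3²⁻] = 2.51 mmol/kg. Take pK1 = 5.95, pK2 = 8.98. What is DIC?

CA = [HCO3⁻] + 2[CO3²⁻] = (α₁ + 2α₂)·DIC
At pH 7.70: [H⁺]/K1 = 10^-1.75 = 0.017783, K2/[H⁺] = 10^-1.28 = 0.052481
α₁ = 1/(1 + 0.017783 + 0.052481) = 1/1.0703 = 0.9343; α₂ = α₁·K2/[H⁺] = 0.04904
α₁ + 2α₂ = 1.0324
DIC = CA / (α₁ + 2α₂) = 2.51 / 1.0324 = 2.43 mmol/kg

DIC = 2.43 mmol/kg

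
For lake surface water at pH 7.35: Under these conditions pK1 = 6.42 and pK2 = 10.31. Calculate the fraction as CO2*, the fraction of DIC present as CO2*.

α₀ = 0.105

α₀ = 1 / (1 + K1/[H⁺] + K1K2/[H⁺]²) = 1 / (1 + 10^+0.93 + 10^-2.03)
   = 1 / (1 + 8.5114 + 0.0093325) = 1/9.5207 = 0.1050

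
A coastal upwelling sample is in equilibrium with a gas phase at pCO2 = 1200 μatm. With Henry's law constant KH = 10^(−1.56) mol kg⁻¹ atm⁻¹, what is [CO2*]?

[CO2*] = 33.1 μmol/kg

KH = 10^(−1.56) = 2.754×10^-2 mol kg⁻¹ atm⁻¹
[CO2*] = KH · pCO2 = 2.754×10^-2 × 1200×10^-6 atm = 3.31×10^-5 mol/kg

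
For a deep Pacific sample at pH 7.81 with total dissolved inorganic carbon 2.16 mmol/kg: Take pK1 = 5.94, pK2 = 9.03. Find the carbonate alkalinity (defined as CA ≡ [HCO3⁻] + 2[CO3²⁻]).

CA = [HCO3⁻] + 2[CO3²⁻] = (α₁ + 2α₂)·DIC
At pH 7.81: [H⁺]/K1 = 10^-1.87 = 0.013490, K2/[H⁺] = 10^-1.22 = 0.060256
α₁ = 1/(1 + 0.013490 + 0.060256) = 1/1.0737 = 0.9313; α₂ = α₁·K2/[H⁺] = 0.05612
α₁ + 2α₂ = 1.0436
CA = 1.0436 × 2.16 = 2.25 mmol/kg

CA = 2.25 mmol/kg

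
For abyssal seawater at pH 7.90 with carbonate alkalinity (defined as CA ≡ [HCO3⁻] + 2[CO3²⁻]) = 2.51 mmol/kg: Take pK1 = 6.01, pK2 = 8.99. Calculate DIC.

DIC = 2.36 mmol/kg

CA = [HCO3⁻] + 2[CO3²⁻] = (α₁ + 2α₂)·DIC
At pH 7.90: [H⁺]/K1 = 10^-1.89 = 0.012882, K2/[H⁺] = 10^-1.09 = 0.081283
α₁ = 1/(1 + 0.012882 + 0.081283) = 1/1.0942 = 0.9139; α₂ = α₁·K2/[H⁺] = 0.07429
α₁ + 2α₂ = 1.0625
DIC = CA / (α₁ + 2α₂) = 2.51 / 1.0625 = 2.36 mmol/kg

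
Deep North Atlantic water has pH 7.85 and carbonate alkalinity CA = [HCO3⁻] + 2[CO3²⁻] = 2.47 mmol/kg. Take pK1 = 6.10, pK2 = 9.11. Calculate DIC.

CA = [HCO3⁻] + 2[CO3²⁻] = (α₁ + 2α₂)·DIC
At pH 7.85: [H⁺]/K1 = 10^-1.75 = 0.017783, K2/[H⁺] = 10^-1.26 = 0.054954
α₁ = 1/(1 + 0.017783 + 0.054954) = 1/1.0727 = 0.9322; α₂ = α₁·K2/[H⁺] = 0.05123
α₁ + 2α₂ = 1.0347
DIC = CA / (α₁ + 2α₂) = 2.47 / 1.0347 = 2.39 mmol/kg

DIC = 2.39 mmol/kg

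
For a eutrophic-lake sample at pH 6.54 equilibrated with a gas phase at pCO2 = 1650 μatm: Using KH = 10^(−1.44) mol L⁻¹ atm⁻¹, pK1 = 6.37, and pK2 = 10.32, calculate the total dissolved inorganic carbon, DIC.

[CO2*] = KH · pCO2 = 10^(−1.44) × 1650×10^-6 = 5.991×10^-5 mol/L
α₀ = 1/(1 + K1/[H⁺] + K1K2/[H⁺]²) = 1/(1 + 10^+0.17 + 10^-3.61) = 0.4033
DIC = [CO2*]/α₀ = 5.991×10^-5 / 0.4033 = 0.149 mmol/L

DIC = 0.149 mmol/L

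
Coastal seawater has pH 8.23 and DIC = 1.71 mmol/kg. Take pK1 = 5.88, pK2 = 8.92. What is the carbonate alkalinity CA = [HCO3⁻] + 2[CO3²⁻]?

CA = [HCO3⁻] + 2[CO3²⁻] = (α₁ + 2α₂)·DIC
At pH 8.23: [H⁺]/K1 = 10^-2.35 = 0.0044668, K2/[H⁺] = 10^-0.69 = 0.20417
α₁ = 1/(1 + 0.0044668 + 0.20417) = 1/1.2086 = 0.8274; α₂ = α₁·K2/[H⁺] = 0.1689
α₁ + 2α₂ = 1.1652
CA = 1.1652 × 1.71 = 1.99 mmol/kg

CA = 1.99 mmol/kg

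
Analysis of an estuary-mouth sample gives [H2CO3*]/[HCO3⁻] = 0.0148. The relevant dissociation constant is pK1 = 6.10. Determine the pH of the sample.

From K1 = [H⁺][HCO3⁻]/[H2CO3*]:  pH = pK1 − log₁₀([H2CO3*]/[HCO3⁻])
log₁₀(0.0148) = -1.830
pH = 6.10 − (-1.830) = 7.93

pH = 7.93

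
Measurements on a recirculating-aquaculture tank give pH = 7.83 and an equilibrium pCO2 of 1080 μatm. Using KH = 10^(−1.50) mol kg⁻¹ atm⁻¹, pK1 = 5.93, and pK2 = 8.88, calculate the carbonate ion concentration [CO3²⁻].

[CO3²⁻] = 0.242 mmol/kg

[CO2*] = KH · pCO2 = 10^(−1.50) × 1080×10^-6 = 3.415×10^-5 mol/kg
α₀ = 1/(1 + K1/[H⁺] + K1K2/[H⁺]²) = 1/(1 + 10^+1.90 + 10^+0.85) = 0.01143
DIC = [CO2*]/α₀ = 3.415×10^-5 / 0.01143 = 2.989 mmol/kg
[CO3²⁻] = α₂·DIC; α₂ = 0.08090, so [CO3²⁻] = 0.08090 × 2.989 = 0.242 mmol/kg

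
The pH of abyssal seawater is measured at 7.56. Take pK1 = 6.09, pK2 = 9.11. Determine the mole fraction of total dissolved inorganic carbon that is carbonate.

α₂ = 0.0265

α₂ = 1 / (1 + [H⁺]/K2 + [H⁺]²/(K1K2)) = 1 / (1 + 10^+1.55 + 10^+0.08)
   = 1 / (1 + 35.481 + 1.2023) = 1/37.684 = 0.02654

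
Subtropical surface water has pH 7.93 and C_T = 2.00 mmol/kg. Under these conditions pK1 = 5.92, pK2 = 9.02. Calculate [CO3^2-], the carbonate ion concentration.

[CO3²⁻] = 0.149 mmol/kg

α₂ = 1 / (1 + [H⁺]/K2 + [H⁺]²/(K1K2)) = 1 / (1 + 10^+1.09 + 10^-0.92)
   = 1 / (1 + 12.303 + 0.12023) = 1/13.423 = 0.07450
[CO3²⁻] = α₂ × DIC = 0.07450 × 2.00 = 0.149 mmol/kg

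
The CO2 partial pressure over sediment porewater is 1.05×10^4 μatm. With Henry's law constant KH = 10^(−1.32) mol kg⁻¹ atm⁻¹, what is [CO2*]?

KH = 10^(−1.32) = 4.786×10^-2 mol kg⁻¹ atm⁻¹
[CO2*] = KH · pCO2 = 4.786×10^-2 × 1.05×10^4×10^-6 atm = 5.03×10^-4 mol/kg

[CO2*] = 503 μmol/kg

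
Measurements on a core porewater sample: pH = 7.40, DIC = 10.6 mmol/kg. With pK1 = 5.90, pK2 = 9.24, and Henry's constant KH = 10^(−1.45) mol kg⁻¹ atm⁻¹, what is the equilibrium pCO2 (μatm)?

α₀ = 1 / (1 + K1/[H⁺] + K1K2/[H⁺]²) = 1 / (1 + 10^+1.50 + 10^-0.34)
   = 1 / (1 + 31.623 + 0.45709) = 1/33.080 = 0.03023
[CO2*] = α₀ × DIC = 0.03023 × 10.6 = 0.3204 mmol/kg
pCO2 = [CO2*]/KH = 3.204×10^-4 / 3.548×10^-2 = 9030 μatm

pCO2 = 9030 μatm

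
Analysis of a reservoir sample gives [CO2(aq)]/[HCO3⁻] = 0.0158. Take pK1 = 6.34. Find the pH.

pH = 8.14

From K1 = [H⁺][HCO3⁻]/[CO2(aq)]:  pH = pK1 − log₁₀([CO2(aq)]/[HCO3⁻])
log₁₀(0.0158) = -1.801
pH = 6.34 − (-1.801) = 8.14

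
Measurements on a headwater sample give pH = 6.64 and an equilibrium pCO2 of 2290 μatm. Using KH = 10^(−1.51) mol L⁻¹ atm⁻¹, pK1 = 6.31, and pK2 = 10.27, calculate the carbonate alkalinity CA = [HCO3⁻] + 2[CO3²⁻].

CA = 0.151 mmol/L

[CO2*] = KH · pCO2 = 10^(−1.51) × 2290×10^-6 = 7.077×10^-5 mol/L
α₀ = 1/(1 + K1/[H⁺] + K1K2/[H⁺]²) = 1/(1 + 10^+0.33 + 10^-3.30) = 0.3186
DIC = [CO2*]/α₀ = 7.077×10^-5 / 0.3186 = 0.2221 mmol/L
CA = (α₁ + 2α₂)·DIC = (0.6812 + 2×0.0001597) × 0.2221 = 0.151 mmol/L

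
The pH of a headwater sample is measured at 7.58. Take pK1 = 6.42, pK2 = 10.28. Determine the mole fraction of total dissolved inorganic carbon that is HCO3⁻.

α₁ = 0.934

α₁ = 1 / (1 + [H⁺]/K1 + K2/[H⁺]) = 1 / (1 + 10^-1.16 + 10^-2.70)
   = 1 / (1 + 0.069183 + 0.0019953) = 1/1.0712 = 0.9336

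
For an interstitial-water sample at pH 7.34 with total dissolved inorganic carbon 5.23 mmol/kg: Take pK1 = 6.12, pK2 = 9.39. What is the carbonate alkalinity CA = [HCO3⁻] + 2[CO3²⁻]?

CA = 4.98 mmol/kg

CA = [HCO3⁻] + 2[CO3²⁻] = (α₁ + 2α₂)·DIC
At pH 7.34: [H⁺]/K1 = 10^-1.22 = 0.060256, K2/[H⁺] = 10^-2.05 = 0.0089125
α₁ = 1/(1 + 0.060256 + 0.0089125) = 1/1.0692 = 0.9353; α₂ = α₁·K2/[H⁺] = 0.008336
α₁ + 2α₂ = 0.9520
CA = 0.9520 × 5.23 = 4.98 mmol/kg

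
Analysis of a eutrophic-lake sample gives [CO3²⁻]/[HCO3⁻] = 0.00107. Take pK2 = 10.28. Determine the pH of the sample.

From K2 = [H⁺][CO3²⁻]/[HCO3⁻]:  pH = pK2 + log₁₀([CO3²⁻]/[HCO3⁻])
log₁₀(0.00107) = -2.971
pH = 10.28 + (-2.971) = 7.31

pH = 7.31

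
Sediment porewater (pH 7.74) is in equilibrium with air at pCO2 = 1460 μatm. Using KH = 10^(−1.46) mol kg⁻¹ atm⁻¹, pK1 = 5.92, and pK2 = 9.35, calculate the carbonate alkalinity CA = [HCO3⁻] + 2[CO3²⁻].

CA = 3.51 mmol/kg

[CO2*] = KH · pCO2 = 10^(−1.46) × 1460×10^-6 = 5.062×10^-5 mol/kg
α₀ = 1/(1 + K1/[H⁺] + K1K2/[H⁺]²) = 1/(1 + 10^+1.82 + 10^+0.21) = 0.01456
DIC = [CO2*]/α₀ = 5.062×10^-5 / 0.01456 = 3.477 mmol/kg
CA = (α₁ + 2α₂)·DIC = (0.9618 + 2×0.02361) × 3.477 = 3.51 mmol/kg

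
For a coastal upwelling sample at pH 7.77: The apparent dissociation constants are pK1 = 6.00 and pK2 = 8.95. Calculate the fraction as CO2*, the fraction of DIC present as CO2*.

α₀ = 1 / (1 + K1/[H⁺] + K1K2/[H⁺]²) = 1 / (1 + 10^+1.77 + 10^+0.59)
   = 1 / (1 + 58.884 + 3.8905) = 1/63.775 = 0.01568

α₀ = 0.0157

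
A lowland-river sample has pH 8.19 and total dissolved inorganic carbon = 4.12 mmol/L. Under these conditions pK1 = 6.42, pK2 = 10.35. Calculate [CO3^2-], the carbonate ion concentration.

[CO3²⁻] = 0.0278 mmol/L

α₂ = 1 / (1 + [H⁺]/K2 + [H⁺]²/(K1K2)) = 1 / (1 + 10^+2.16 + 10^+0.39)
   = 1 / (1 + 144.54 + 2.4547) = 1/148.00 = 0.006757
[CO3²⁻] = α₂ × DIC = 0.006757 × 4.12 = 0.0278 mmol/L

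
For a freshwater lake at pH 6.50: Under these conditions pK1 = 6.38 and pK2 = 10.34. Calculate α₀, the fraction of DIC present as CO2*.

α₀ = 0.431

α₀ = 1 / (1 + K1/[H⁺] + K1K2/[H⁺]²) = 1 / (1 + 10^+0.12 + 10^-3.72)
   = 1 / (1 + 1.3183 + 0.00019055) = 1/2.3184 = 0.4313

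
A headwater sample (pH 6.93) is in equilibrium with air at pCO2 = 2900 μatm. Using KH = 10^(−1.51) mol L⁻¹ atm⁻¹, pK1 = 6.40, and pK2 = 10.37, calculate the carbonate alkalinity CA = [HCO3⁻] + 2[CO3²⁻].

CA = 0.304 mmol/L

[CO2*] = KH · pCO2 = 10^(−1.51) × 2900×10^-6 = 8.962×10^-5 mol/L
α₀ = 1/(1 + K1/[H⁺] + K1K2/[H⁺]²) = 1/(1 + 10^+0.53 + 10^-2.91) = 0.2278
DIC = [CO2*]/α₀ = 8.962×10^-5 / 0.2278 = 0.3934 mmol/L
CA = (α₁ + 2α₂)·DIC = (0.7719 + 2×0.0002803) × 0.3934 = 0.304 mmol/L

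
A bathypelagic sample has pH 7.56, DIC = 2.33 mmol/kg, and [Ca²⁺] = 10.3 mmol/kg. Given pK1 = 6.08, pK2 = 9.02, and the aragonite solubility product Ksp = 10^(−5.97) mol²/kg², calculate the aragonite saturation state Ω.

α₂ = 1 / (1 + [H⁺]/K2 + [H⁺]²/(K1K2)) = 1 / (1 + 10^+1.46 + 10^-0.02)
   = 1 / (1 + 28.840 + 0.95499) = 1/30.795 = 0.03247
[CO3²⁻] = α₂ × DIC = 0.03247 × 2.33 = 0.07566 mmol/kg
Ksp = 10^(−5.97) = 1.072×10^-6
Ω = [Ca²⁺][CO3²⁻]/Ksp = (10.3×10^-3)(7.566×10^-5) / 1.072×10^-6 = 0.727

Ω = 0.727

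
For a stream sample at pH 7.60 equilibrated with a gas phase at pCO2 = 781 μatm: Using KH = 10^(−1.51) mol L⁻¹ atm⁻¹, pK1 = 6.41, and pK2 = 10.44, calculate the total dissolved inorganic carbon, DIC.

DIC = 0.398 mmol/L

[CO2*] = KH · pCO2 = 10^(−1.51) × 781×10^-6 = 2.414×10^-5 mol/L
α₀ = 1/(1 + K1/[H⁺] + K1K2/[H⁺]²) = 1/(1 + 10^+1.19 + 10^-1.65) = 0.06057
DIC = [CO2*]/α₀ = 2.414×10^-5 / 0.06057 = 0.398 mmol/L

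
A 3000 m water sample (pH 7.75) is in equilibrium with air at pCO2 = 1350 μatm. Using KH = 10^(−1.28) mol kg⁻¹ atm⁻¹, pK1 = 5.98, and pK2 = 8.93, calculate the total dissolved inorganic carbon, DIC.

[CO2*] = KH · pCO2 = 10^(−1.28) × 1350×10^-6 = 7.085×10^-5 mol/kg
α₀ = 1/(1 + K1/[H⁺] + K1K2/[H⁺]²) = 1/(1 + 10^+1.77 + 10^+0.59) = 0.01568
DIC = [CO2*]/α₀ = 7.085×10^-5 / 0.01568 = 4.52 mmol/kg

DIC = 4.52 mmol/kg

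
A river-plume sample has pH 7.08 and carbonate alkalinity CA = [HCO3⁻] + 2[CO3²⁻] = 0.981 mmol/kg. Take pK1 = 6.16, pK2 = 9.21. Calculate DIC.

DIC = 1.09 mmol/kg

CA = [HCO3⁻] + 2[CO3²⁻] = (α₁ + 2α₂)·DIC
At pH 7.08: [H⁺]/K1 = 10^-0.92 = 0.12023, K2/[H⁺] = 10^-2.13 = 0.0074131
α₁ = 1/(1 + 0.12023 + 0.0074131) = 1/1.1276 = 0.8868; α₂ = α₁·K2/[H⁺] = 0.006574
α₁ + 2α₂ = 0.9000
DIC = CA / (α₁ + 2α₂) = 0.981 / 0.9000 = 1.09 mmol/kg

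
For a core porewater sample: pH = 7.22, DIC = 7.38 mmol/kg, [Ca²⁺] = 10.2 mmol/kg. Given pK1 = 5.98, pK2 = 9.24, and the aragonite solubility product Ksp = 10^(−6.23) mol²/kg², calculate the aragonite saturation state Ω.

α₂ = 1 / (1 + [H⁺]/K2 + [H⁺]²/(K1K2)) = 1 / (1 + 10^+2.02 + 10^+0.78)
   = 1 / (1 + 104.71 + 6.0256) = 1/111.74 = 0.008949
[CO3²⁻] = α₂ × DIC = 0.008949 × 7.38 = 0.06605 mmol/kg
Ksp = 10^(−6.23) = 5.888×10^-7
Ω = [Ca²⁺][CO3²⁻]/Ksp = (10.2×10^-3)(6.605×10^-5) / 5.888×10^-7 = 1.14

Ω = 1.14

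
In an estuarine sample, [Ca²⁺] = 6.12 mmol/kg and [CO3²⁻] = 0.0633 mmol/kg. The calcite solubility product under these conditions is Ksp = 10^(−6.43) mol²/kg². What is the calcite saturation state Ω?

Ω = 1.04

Ksp = 10^(−6.43) = 3.715×10^-7
Ω = [Ca²⁺][CO3²⁻]/Ksp = (6.12×10^-3)(0.0633×10^-3) / 3.715×10^-7 = 1.04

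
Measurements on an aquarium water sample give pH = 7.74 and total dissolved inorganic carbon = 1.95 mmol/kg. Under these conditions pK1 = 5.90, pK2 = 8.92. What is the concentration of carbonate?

[CO3²⁻] = 0.119 mmol/kg

α₂ = 1 / (1 + [H⁺]/K2 + [H⁺]²/(K1K2)) = 1 / (1 + 10^+1.18 + 10^-0.66)
   = 1 / (1 + 15.136 + 0.21878) = 1/16.354 = 0.06115
[CO3²⁻] = α₂ × DIC = 0.06115 × 1.95 = 0.119 mmol/kg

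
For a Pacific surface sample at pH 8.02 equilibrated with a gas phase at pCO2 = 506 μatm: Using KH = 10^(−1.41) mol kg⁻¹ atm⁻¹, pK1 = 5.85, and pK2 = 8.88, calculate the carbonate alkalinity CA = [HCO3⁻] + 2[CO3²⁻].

CA = 3.72 mmol/kg

[CO2*] = KH · pCO2 = 10^(−1.41) × 506×10^-6 = 1.969×10^-5 mol/kg
α₀ = 1/(1 + K1/[H⁺] + K1K2/[H⁺]²) = 1/(1 + 10^+2.17 + 10^+1.31) = 0.005906
DIC = [CO2*]/α₀ = 1.969×10^-5 / 0.005906 = 3.333 mmol/kg
CA = (α₁ + 2α₂)·DIC = (0.8735 + 2×0.1206) × 3.333 = 3.72 mmol/kg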